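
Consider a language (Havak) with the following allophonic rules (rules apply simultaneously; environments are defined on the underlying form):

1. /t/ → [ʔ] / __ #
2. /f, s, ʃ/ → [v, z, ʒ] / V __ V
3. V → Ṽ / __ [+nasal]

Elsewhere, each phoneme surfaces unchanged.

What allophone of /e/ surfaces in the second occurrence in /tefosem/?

[ẽ]

/e/ meets the environment for rule 3 (before a nasal consonant) → [ẽ].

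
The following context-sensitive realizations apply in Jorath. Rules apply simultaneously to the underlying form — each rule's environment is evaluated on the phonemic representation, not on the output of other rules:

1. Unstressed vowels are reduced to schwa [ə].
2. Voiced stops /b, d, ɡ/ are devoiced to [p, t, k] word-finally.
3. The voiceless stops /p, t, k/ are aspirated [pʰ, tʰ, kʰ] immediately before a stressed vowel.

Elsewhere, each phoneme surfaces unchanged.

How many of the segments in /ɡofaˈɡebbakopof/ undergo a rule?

Segments that undergo a rule: /o/ → [ə] (rule 1); /a/ → [ə] (rule 1); /a/ → [ə] (rule 1); /o/ → [ə] (rule 1); /o/ → [ə] (rule 1).
All other segments surface unchanged.

5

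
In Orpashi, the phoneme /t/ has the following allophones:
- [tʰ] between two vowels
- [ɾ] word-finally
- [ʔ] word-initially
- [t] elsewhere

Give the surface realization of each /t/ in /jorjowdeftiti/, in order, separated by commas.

Occurrence 1 (position 10): no conditioning environment matches → elsewhere allophone [t].
Occurrence 2 (position 12): between two vowels → [tʰ].

[t], [tʰ]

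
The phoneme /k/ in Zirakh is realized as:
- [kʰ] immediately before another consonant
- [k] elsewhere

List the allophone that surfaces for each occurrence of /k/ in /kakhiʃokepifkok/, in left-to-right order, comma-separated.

Occurrence 1 (position 1): no conditioning environment matches → elsewhere allophone [k].
Occurrence 2 (position 3): immediately before another consonant → [kʰ].
Occurrence 3 (position 8): no conditioning environment matches → elsewhere allophone [k].
Occurrence 4 (position 13): no conditioning environment matches → elsewhere allophone [k].
Occurrence 5 (position 15): no conditioning environment matches → elsewhere allophone [k].

[k], [kʰ], [k], [k], [k]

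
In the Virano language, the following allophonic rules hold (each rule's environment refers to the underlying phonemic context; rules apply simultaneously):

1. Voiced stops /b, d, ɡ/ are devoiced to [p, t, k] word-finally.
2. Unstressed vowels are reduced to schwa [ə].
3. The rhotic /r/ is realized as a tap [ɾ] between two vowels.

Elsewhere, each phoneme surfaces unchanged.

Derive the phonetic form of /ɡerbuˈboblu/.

[ɡərbəˈboblə]

/ɡ/ — word-initial; rule 1 does not apply here → [ɡ].
Rule 2 applies to /e/ (between /ɡ/ and /r/: in an unstressed syllable) → [ə].
/r/ — between /e/ and /b/; rule 3 does not apply here → [r].
/b/ — between /r/ and /u/; rule 1 does not apply here → [b].
/u/ (between /b/ and /b/) occurs in an unstressed syllable → [ə] by rule 2.
/b/ (between /u/ and /o/): rule 1 targets it, but not word-finally → unchanged [b].
/o/ (between /b/ and /b/): rule 2 targets it, but not in an unstressed syllable → unchanged [o].
/b/ (between /o/ and /l/): rule 1 targets it, but not word-finally → unchanged [b].
/l/ (between /b/ and /u/): no rule targets it → [l].
/u/ meets the environment for rule 2 (in an unstressed syllable) → [ə].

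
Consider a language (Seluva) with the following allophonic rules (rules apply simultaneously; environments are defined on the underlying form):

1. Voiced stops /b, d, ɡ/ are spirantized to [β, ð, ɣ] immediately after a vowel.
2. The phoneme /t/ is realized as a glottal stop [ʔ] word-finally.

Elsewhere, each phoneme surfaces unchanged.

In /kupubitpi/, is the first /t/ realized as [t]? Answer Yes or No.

Yes

/t/ (between /i/ and /p/) is in the target of rule 2 but the environment (word-finally) is not met → [t].
The actual realization is [t], which matches [t].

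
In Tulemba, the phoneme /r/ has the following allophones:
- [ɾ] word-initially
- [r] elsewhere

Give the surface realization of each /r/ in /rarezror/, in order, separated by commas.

Occurrence 1 (position 1): word-initially → [ɾ].
Occurrence 2 (position 3): no conditioning environment matches → elsewhere allophone [r].
Occurrence 3 (position 6): no conditioning environment matches → elsewhere allophone [r].
Occurrence 4 (position 8): no conditioning environment matches → elsewhere allophone [r].

[ɾ], [r], [r], [r]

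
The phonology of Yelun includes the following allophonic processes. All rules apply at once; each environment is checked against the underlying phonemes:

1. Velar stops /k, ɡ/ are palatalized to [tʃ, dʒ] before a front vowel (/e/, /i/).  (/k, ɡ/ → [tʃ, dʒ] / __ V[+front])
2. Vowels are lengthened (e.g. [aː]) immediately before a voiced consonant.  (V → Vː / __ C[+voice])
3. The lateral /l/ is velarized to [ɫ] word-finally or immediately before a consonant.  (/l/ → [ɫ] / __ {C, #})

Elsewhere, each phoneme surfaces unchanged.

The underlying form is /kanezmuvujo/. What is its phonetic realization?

[kaːneːzmuːvuːjo]

/k/ (word-initial) is in the target of rule 1 but the environment (before a front vowel) is not met → [k].
Rule 2 applies to /a/ (between /k/ and /n/: before a voiced consonant) → [aː].
/n/ stays [n].
Rule 2 applies to /e/ (between /n/ and /z/: before a voiced consonant) → [eː].
/z/ stays [z].
/m/ (between /z/ and /u/) is unaffected → [m].
/u/ — between /m/ and /v/, before a voiced consonant — surfaces as [uː] (rule 2).
/v/ stays [v].
/u/ (between /v/ and /j/) occurs before a voiced consonant → [uː] by rule 2.
/j/ stays [j].
/o/ — word-final; rule 2 does not apply here → [o].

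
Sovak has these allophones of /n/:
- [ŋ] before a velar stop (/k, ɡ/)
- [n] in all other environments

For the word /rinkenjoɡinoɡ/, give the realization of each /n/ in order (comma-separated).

Occurrence 1 (position 3): before a velar stop → [ŋ].
Occurrence 2 (position 6): no conditioning environment matches → elsewhere allophone [n].
Occurrence 3 (position 11): no conditioning environment matches → elsewhere allophone [n].

[ŋ], [n], [n]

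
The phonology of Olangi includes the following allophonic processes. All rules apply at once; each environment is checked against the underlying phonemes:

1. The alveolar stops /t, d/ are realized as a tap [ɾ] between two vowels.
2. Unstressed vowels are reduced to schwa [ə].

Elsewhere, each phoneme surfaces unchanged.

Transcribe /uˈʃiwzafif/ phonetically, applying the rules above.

/u/ (word-initial): in an unstressed syllable, so rule 2 applies → [ə].
/i/ (between /ʃ/ and /w/) fails the environment for rule 2, so it stays [i].
/a/ (between /z/ and /f/): in an unstressed syllable, so rule 2 applies → [ə].
/i/ meets the environment for rule 2 (in an unstressed syllable) → [ə].

[əˈʃiwzəfəf]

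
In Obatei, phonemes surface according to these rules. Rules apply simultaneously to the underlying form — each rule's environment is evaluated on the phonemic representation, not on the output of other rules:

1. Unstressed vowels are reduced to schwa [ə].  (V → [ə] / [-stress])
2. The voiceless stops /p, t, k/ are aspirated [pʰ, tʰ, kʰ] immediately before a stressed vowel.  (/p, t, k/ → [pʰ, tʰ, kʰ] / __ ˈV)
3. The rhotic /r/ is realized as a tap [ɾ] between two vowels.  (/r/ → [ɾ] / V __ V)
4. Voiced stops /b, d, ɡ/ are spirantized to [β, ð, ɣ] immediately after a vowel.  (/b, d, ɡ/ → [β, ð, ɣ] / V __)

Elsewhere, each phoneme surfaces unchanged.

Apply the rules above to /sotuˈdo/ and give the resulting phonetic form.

/s/ (word-initial) is unaffected → [s].
/o/ (between /s/ and /t/): in an unstressed syllable, so rule 1 applies → [ə].
/t/ (between /o/ and /u/): rule 2 targets it, but not immediately before a stressed vowel → unchanged [t].
/u/ (between /t/ and /d/): in an unstressed syllable, so rule 1 applies → [ə].
/d/ (between /u/ and /o/) occurs immediately after a vowel → [ð] by rule 4.
/o/ (word-final) fails the environment for rule 1, so it stays [o].

[sətəˈðo]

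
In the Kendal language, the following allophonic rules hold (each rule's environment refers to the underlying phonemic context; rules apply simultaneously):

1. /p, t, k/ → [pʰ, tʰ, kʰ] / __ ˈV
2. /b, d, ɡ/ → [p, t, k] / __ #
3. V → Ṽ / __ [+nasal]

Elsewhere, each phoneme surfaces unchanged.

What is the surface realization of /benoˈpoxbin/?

/b/ — word-initial; rule 2 does not apply here → [b].
/e/ (between /b/ and /n/) occurs before a nasal consonant → [ẽ] by rule 3.
/n/ (between /e/ and /o/) is unaffected → [n].
/o/ (between /n/ and /p/) is in the target of rule 3 but the environment (before a nasal consonant) is not met → [o].
Rule 1 applies to /p/ (between /o/ and /o/: immediately before a stressed vowel) → [pʰ].
/o/ (between /p/ and /x/) is in the target of rule 3 but the environment (before a nasal consonant) is not met → [o].
/x/ stays [x].
/b/ (between /x/ and /i/) fails the environment for rule 2, so it stays [b].
Rule 3 applies to /i/ (between /b/ and /n/: before a nasal consonant) → [ĩ].
/n/ — not in any rule's target class → [n].

[bẽnoˈpʰoxbĩn]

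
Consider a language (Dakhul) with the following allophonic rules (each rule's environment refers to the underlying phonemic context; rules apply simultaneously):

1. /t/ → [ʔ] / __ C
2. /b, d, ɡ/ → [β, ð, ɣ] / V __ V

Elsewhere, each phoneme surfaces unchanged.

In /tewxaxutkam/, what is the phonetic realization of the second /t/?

[ʔ]

/t/ meets the environment for rule 1 (immediately before a consonant) → [ʔ].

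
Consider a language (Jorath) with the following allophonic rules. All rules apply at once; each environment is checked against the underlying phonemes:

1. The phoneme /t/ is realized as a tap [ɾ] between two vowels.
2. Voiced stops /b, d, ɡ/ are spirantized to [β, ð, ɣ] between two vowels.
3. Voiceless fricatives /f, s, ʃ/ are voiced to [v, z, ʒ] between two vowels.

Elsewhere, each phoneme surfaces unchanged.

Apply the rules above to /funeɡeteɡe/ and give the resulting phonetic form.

[funeɣeɾeɣe]

/f/ (word-initial) is in the target of rule 3 but the environment (between two vowels) is not met → [f].
Rule 2 applies to /ɡ/ (between /e/ and /e/: between two vowels) → [ɣ].
/t/ meets the environment for rule 1 (between two vowels) → [ɾ].
/ɡ/ — between /e/ and /e/, between two vowels — surfaces as [ɣ] (rule 2).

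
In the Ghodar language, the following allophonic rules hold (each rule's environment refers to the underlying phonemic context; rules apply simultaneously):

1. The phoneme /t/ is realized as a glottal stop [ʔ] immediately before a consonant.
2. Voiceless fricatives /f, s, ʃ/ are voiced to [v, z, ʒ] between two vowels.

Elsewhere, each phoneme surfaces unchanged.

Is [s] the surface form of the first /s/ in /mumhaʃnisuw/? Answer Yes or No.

Rule 2 applies to /s/ (between /i/ and /u/: between two vowels) → [z].
The actual realization is [z], not [s].

No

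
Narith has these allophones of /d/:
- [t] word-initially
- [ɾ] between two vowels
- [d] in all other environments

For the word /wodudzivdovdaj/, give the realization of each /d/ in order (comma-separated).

[ɾ], [d], [d], [d]

Occurrence 1 (position 3): between two vowels → [ɾ].
Occurrence 2 (position 5): no conditioning environment matches → elsewhere allophone [d].
Occurrence 3 (position 9): no conditioning environment matches → elsewhere allophone [d].
Occurrence 4 (position 12): no conditioning environment matches → elsewhere allophone [d].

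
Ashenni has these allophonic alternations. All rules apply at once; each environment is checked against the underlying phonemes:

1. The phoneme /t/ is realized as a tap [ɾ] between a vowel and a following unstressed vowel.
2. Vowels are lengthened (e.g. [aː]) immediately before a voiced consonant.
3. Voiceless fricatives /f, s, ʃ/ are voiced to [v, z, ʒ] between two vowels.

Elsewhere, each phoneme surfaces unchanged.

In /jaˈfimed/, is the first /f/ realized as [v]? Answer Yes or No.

/f/ meets the environment for rule 3 (between two vowels) → [v].
The actual realization is [v], which matches [v].

Yes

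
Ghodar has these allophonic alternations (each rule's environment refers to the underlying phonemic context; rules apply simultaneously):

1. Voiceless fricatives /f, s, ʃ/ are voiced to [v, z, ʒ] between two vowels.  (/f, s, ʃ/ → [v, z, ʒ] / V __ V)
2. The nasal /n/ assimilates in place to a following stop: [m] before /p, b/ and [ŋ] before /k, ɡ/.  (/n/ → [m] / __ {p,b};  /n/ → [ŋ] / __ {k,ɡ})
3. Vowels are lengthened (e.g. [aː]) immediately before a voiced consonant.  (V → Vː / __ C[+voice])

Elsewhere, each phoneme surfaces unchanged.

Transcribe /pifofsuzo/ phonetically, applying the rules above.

/p/ (word-initial) is unaffected → [p].
/i/ (between /p/ and /f/) is in the target of rule 3 but the environment (before a voiced consonant) is not met → [i].
/f/ meets the environment for rule 1 (between two vowels) → [v].
/o/ (between /f/ and /f/): rule 3 targets it, but not before a voiced consonant → unchanged [o].
/f/ (between /o/ and /s/): rule 1 targets it, but not between two vowels → unchanged [f].
/s/ (between /f/ and /u/) is in the target of rule 1 but the environment (between two vowels) is not met → [s].
/u/ — between /s/ and /z/, before a voiced consonant — surfaces as [uː] (rule 3).
/z/ — not in any rule's target class → [z].
/o/ (word-final): rule 3 targets it, but not before a voiced consonant → unchanged [o].

[pivofsuːzo]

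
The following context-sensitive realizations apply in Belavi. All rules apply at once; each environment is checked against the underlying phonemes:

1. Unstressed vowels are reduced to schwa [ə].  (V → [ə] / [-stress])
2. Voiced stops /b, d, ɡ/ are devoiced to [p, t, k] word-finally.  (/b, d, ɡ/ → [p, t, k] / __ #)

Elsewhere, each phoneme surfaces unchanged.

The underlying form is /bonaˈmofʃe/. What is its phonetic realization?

/b/ — word-initial; rule 2 does not apply here → [b].
/o/ meets the environment for rule 1 (in an unstressed syllable) → [ə].
/n/ (between /o/ and /a/): no rule targets it → [n].
/a/ (between /n/ and /m/) occurs in an unstressed syllable → [ə] by rule 1.
/m/ stays [m].
/o/ (between /m/ and /f/) is in the target of rule 1 but the environment (in an unstressed syllable) is not met → [o].
/f/ stays [f].
/ʃ/ stays [ʃ].
Rule 1 applies to /e/ (word-final: in an unstressed syllable) → [ə].

[bənəˈmofʃə]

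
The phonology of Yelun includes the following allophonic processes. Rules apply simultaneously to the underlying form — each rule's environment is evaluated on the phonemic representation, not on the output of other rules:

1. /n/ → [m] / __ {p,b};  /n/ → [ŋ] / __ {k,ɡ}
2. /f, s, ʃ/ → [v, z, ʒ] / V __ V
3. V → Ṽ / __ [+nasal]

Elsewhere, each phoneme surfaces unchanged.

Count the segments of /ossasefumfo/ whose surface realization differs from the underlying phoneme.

Segments that undergo a rule: /s/ → [z] (rule 2); /f/ → [v] (rule 2); /u/ → [ũ] (rule 3).
All other segments surface unchanged.

3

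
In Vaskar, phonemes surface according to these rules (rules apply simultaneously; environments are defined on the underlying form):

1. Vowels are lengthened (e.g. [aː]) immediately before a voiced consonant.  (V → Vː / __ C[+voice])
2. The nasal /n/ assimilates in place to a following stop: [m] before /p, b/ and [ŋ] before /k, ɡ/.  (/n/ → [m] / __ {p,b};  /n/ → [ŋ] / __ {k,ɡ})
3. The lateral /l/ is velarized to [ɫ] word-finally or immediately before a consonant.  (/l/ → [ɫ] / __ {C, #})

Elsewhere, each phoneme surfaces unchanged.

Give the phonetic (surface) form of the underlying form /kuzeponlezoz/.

[kuːzepoːnleːzoːz]

/k/ stays [k].
/u/ — between /k/ and /z/, before a voiced consonant — surfaces as [uː] (rule 1).
/z/ (between /u/ and /e/) is unaffected → [z].
/e/ (between /z/ and /p/) fails the environment for rule 1, so it stays [e].
/p/ (between /e/ and /o/): no rule targets it → [p].
Rule 1 applies to /o/ (between /p/ and /n/: before a voiced consonant) → [oː].
/n/ (between /o/ and /l/): rule 2 targets it, but not before a labial or velar stop → unchanged [n].
/l/ (between /n/ and /e/) fails the environment for rule 3, so it stays [l].
/e/ (between /l/ and /z/) occurs before a voiced consonant → [eː] by rule 1.
/z/ — not in any rule's target class → [z].
Rule 1 applies to /o/ (between /z/ and /z/: before a voiced consonant) → [oː].
/z/ (word-final): no rule targets it → [z].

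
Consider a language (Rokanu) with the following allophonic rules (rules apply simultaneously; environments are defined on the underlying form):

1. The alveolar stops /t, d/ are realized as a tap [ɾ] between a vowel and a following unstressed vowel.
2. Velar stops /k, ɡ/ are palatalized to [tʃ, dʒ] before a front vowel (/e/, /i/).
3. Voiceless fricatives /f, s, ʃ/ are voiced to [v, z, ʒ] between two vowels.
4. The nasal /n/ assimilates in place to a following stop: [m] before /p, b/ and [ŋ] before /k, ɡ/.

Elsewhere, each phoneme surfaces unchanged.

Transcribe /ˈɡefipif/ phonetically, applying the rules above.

[ˈdʒevipif]

/ɡ/ — word-initial, before a front vowel — surfaces as [dʒ] (rule 2).
/e/ (between /ɡ/ and /f/): no rule targets it → [e].
/f/ meets the environment for rule 3 (between two vowels) → [v].
/i/ (between /f/ and /p/): no rule targets it → [i].
/p/ — not in any rule's target class → [p].
/i/ stays [i].
/f/ — word-final; rule 3 does not apply here → [f].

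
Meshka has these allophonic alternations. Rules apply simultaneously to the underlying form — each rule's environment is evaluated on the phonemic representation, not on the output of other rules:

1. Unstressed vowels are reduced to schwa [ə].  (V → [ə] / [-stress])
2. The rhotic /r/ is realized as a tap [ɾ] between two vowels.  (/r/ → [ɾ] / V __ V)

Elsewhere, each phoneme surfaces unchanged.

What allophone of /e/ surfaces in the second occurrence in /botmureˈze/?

[e]

/e/ (word-final) is in the target of rule 1 but the environment (in an unstressed syllable) is not met → [e].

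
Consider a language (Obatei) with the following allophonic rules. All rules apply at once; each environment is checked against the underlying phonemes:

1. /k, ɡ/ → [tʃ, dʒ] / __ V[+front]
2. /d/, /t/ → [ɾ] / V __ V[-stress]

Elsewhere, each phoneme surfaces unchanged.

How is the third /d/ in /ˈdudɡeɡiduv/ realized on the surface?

/d/ — between /i/ and /u/, between a vowel and a following unstressed vowel — surfaces as [ɾ] (rule 2).

[ɾ]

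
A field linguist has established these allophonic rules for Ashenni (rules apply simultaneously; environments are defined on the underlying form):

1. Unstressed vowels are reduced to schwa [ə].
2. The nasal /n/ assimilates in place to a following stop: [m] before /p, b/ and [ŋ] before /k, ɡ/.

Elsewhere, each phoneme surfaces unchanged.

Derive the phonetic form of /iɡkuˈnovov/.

/i/ (word-initial): in an unstressed syllable, so rule 1 applies → [ə].
/u/ meets the environment for rule 1 (in an unstressed syllable) → [ə].
/n/ (between /u/ and /o/): rule 2 targets it, but not before a labial or velar stop → unchanged [n].
/o/ (between /n/ and /v/) fails the environment for rule 1, so it stays [o].
/o/ — between /v/ and /v/, in an unstressed syllable — surfaces as [ə] (rule 1).

[əɡkəˈnovəv]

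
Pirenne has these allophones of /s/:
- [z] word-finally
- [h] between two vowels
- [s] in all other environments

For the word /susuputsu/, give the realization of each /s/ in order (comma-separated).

Occurrence 1 (position 1): no conditioning environment matches → elsewhere allophone [s].
Occurrence 2 (position 3): between two vowels → [h].
Occurrence 3 (position 8): no conditioning environment matches → elsewhere allophone [s].

[s], [h], [s]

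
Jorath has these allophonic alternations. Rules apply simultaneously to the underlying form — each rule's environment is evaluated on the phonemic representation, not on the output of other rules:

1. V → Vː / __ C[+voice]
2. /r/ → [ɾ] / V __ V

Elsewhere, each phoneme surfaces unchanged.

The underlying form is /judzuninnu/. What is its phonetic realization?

/j/ stays [j].
/u/ (between /j/ and /d/): before a voiced consonant, so rule 1 applies → [uː].
/d/ (between /u/ and /z/) is unaffected → [d].
/z/ stays [z].
Rule 1 applies to /u/ (between /z/ and /n/: before a voiced consonant) → [uː].
/n/ (between /u/ and /i/): no rule targets it → [n].
/i/ (between /n/ and /n/): before a voiced consonant, so rule 1 applies → [iː].
/n/ stays [n].
/n/ — not in any rule's target class → [n].
/u/ — word-final; rule 1 does not apply here → [u].

[juːdzuːniːnnu]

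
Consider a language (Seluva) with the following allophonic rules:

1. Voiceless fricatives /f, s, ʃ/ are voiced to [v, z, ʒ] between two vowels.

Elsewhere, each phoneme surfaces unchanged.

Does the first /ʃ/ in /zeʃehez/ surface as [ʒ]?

Rule 1 applies to /ʃ/ (between /e/ and /e/: between two vowels) → [ʒ].
The actual realization is [ʒ], which matches [ʒ].

Yes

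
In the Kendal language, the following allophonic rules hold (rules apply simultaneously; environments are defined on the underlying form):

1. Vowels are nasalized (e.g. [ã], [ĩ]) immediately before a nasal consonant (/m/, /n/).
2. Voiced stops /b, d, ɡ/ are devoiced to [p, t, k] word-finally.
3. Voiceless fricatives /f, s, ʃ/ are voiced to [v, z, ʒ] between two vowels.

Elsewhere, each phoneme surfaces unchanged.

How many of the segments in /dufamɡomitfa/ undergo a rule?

Segments that undergo a rule: /f/ → [v] (rule 3); /a/ → [ã] (rule 1); /o/ → [õ] (rule 1).
All other segments surface unchanged.

3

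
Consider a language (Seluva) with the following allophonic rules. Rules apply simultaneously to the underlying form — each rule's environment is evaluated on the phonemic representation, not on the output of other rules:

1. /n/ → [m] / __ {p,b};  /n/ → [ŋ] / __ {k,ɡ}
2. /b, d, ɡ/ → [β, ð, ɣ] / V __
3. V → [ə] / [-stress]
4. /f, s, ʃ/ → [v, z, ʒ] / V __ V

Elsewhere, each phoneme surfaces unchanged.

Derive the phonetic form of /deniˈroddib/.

/d/ (word-initial) is in the target of rule 2 but the environment (immediately after a vowel) is not met → [d].
Rule 3 applies to /e/ (between /d/ and /n/: in an unstressed syllable) → [ə].
/n/ — between /e/ and /i/; rule 1 does not apply here → [n].
/i/ (between /n/ and /r/): in an unstressed syllable, so rule 3 applies → [ə].
/r/ — not in any rule's target class → [r].
/o/ (between /r/ and /d/) fails the environment for rule 3, so it stays [o].
Rule 2 applies to /d/ (between /o/ and /d/: immediately after a vowel) → [ð].
/d/ (between /d/ and /i/) is in the target of rule 2 but the environment (immediately after a vowel) is not met → [d].
Rule 3 applies to /i/ (between /d/ and /b/: in an unstressed syllable) → [ə].
Rule 2 applies to /b/ (word-final: immediately after a vowel) → [β].

[dənəˈroðdəβ]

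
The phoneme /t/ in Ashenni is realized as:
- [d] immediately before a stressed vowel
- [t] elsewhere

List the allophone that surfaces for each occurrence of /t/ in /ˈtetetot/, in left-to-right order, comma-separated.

[d], [t], [t], [t]

Occurrence 1 (position 1): immediately before a stressed vowel → [d].
Occurrence 2 (position 3): no conditioning environment matches → elsewhere allophone [t].
Occurrence 3 (position 5): no conditioning environment matches → elsewhere allophone [t].
Occurrence 4 (position 7): no conditioning environment matches → elsewhere allophone [t].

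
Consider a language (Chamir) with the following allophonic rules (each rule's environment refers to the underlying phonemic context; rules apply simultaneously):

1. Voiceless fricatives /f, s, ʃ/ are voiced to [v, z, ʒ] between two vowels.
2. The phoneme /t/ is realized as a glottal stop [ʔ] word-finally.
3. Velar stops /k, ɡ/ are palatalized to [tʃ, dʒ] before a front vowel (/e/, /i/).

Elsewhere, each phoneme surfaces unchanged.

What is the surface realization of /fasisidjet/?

[fazizidjeʔ]

/f/ (word-initial) fails the environment for rule 1, so it stays [f].
/a/ (between /f/ and /s/): no rule targets it → [a].
/s/ meets the environment for rule 1 (between two vowels) → [z].
/i/ — not in any rule's target class → [i].
/s/ (between /i/ and /i/) occurs between two vowels → [z] by rule 1.
/i/ — not in any rule's target class → [i].
/d/ — not in any rule's target class → [d].
/j/ — not in any rule's target class → [j].
/e/ stays [e].
/t/ meets the environment for rule 2 (word-finally) → [ʔ].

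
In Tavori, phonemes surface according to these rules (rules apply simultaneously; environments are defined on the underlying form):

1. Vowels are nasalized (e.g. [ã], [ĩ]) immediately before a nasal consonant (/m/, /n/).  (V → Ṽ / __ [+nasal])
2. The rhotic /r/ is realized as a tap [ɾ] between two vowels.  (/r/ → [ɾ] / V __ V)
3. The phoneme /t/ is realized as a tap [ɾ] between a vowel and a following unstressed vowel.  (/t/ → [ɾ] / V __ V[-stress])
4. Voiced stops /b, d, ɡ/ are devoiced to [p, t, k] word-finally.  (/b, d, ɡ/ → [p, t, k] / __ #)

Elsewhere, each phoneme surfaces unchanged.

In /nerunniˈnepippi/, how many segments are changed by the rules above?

Segments that undergo a rule: /r/ → [ɾ] (rule 2); /u/ → [ũ] (rule 1); /i/ → [ĩ] (rule 1).
All other segments surface unchanged.

3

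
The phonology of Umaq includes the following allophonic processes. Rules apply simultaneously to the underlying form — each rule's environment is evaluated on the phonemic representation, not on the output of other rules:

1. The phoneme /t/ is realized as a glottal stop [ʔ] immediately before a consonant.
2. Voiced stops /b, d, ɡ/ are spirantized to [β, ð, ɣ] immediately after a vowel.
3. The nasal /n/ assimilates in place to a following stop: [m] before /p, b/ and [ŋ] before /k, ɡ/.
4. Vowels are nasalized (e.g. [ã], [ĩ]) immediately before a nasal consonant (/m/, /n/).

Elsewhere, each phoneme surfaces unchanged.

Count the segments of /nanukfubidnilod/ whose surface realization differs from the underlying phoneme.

Segments that undergo a rule: /a/ → [ã] (rule 4); /b/ → [β] (rule 2); /d/ → [ð] (rule 2); /d/ → [ð] (rule 2).
All other segments surface unchanged.

4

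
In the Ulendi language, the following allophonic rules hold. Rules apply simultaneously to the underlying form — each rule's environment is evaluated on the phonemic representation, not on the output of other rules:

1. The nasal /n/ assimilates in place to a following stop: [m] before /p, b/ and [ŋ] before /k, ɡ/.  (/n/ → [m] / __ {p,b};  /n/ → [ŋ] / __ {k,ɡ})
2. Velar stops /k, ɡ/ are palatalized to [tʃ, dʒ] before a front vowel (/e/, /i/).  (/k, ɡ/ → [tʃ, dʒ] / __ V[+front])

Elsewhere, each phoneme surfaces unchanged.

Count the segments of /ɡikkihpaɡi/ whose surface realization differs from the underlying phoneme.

Segments that undergo a rule: /ɡ/ → [dʒ] (rule 2); /k/ → [tʃ] (rule 2); /ɡ/ → [dʒ] (rule 2).
All other segments surface unchanged.

3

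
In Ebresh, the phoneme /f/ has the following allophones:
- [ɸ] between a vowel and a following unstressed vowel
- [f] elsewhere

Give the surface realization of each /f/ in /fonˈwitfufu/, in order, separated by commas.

[f], [f], [ɸ]

Occurrence 1 (position 1): no conditioning environment matches → elsewhere allophone [f].
Occurrence 2 (position 7): no conditioning environment matches → elsewhere allophone [f].
Occurrence 3 (position 9): between a vowel and a following unstressed vowel → [ɸ].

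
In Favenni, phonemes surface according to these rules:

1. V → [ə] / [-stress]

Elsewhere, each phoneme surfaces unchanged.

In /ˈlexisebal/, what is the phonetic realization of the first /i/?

/i/ — between /x/ and /s/, in an unstressed syllable — surfaces as [ə] (rule 1).

[ə]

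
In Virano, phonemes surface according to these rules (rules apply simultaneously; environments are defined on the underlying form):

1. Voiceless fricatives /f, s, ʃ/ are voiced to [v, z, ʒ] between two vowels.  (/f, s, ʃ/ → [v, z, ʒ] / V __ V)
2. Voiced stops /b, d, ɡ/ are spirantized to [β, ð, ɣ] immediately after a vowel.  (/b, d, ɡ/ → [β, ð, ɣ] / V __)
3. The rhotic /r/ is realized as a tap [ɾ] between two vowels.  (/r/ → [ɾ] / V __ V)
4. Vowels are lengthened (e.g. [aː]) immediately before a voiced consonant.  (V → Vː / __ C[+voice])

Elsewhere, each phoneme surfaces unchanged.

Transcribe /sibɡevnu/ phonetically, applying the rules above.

/s/ (word-initial) fails the environment for rule 1, so it stays [s].
Rule 4 applies to /i/ (between /s/ and /b/: before a voiced consonant) → [iː].
/b/ — between /i/ and /ɡ/, immediately after a vowel — surfaces as [β] (rule 2).
/ɡ/ (between /b/ and /e/) fails the environment for rule 2, so it stays [ɡ].
/e/ — between /ɡ/ and /v/, before a voiced consonant — surfaces as [eː] (rule 4).
/u/ (word-final) fails the environment for rule 4, so it stays [u].

[siːβɡeːvnu]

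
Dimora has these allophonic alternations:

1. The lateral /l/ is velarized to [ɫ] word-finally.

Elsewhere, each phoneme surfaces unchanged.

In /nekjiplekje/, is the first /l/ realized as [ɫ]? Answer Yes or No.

No

/l/ (between /p/ and /e/) fails the environment for rule 1, so it stays [l].
The actual realization is [l], not [ɫ].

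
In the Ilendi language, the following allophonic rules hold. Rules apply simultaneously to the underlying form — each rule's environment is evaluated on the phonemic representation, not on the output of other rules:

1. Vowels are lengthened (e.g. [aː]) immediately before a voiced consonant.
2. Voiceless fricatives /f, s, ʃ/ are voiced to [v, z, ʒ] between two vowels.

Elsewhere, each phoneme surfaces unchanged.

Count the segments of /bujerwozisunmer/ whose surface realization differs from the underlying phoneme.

6

Segments that undergo a rule: /u/ → [uː] (rule 1); /e/ → [eː] (rule 1); /o/ → [oː] (rule 1); /s/ → [z] (rule 2); /u/ → [uː] (rule 1); /e/ → [eː] (rule 1).
All other segments surface unchanged.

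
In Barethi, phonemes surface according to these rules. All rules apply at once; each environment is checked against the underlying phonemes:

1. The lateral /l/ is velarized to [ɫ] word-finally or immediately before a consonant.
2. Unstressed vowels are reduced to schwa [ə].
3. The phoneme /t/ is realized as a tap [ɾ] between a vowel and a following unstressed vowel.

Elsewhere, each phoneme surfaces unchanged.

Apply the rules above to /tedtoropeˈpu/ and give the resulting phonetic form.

/t/ (word-initial) fails the environment for rule 3, so it stays [t].
Rule 2 applies to /e/ (between /t/ and /d/: in an unstressed syllable) → [ə].
/t/ (between /d/ and /o/) is in the target of rule 3 but the environment (between a vowel and a following unstressed vowel) is not met → [t].
Rule 2 applies to /o/ (between /t/ and /r/: in an unstressed syllable) → [ə].
Rule 2 applies to /o/ (between /r/ and /p/: in an unstressed syllable) → [ə].
/e/ — between /p/ and /p/, in an unstressed syllable — surfaces as [ə] (rule 2).
/u/ (word-final): rule 2 targets it, but not in an unstressed syllable → unchanged [u].

[tədtərəpəˈpu]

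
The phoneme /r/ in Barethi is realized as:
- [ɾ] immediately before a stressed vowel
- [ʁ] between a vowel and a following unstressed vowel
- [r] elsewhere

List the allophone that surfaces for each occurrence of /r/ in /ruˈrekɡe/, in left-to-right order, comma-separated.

[r], [ɾ]

Occurrence 1 (position 1): no conditioning environment matches → elsewhere allophone [r].
Occurrence 2 (position 3): immediately before a stressed vowel → [ɾ].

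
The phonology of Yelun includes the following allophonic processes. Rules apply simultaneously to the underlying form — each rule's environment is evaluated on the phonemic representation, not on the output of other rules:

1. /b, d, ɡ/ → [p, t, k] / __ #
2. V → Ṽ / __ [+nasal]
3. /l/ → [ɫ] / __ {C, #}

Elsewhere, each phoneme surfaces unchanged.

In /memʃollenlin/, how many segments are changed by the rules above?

4

Segments that undergo a rule: /e/ → [ẽ] (rule 2); /l/ → [ɫ] (rule 3); /e/ → [ẽ] (rule 2); /i/ → [ĩ] (rule 2).
All other segments surface unchanged.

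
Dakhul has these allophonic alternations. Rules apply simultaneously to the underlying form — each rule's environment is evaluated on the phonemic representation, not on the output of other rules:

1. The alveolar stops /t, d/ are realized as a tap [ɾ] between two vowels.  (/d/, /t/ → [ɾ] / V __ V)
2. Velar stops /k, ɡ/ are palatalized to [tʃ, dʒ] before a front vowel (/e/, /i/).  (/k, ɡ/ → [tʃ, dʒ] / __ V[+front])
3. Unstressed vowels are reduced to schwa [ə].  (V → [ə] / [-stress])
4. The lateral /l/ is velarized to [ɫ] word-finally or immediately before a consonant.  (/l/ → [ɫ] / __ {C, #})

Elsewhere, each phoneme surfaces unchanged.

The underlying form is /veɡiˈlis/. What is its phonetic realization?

[vədʒəˈlis]

/v/ stays [v].
/e/ meets the environment for rule 3 (in an unstressed syllable) → [ə].
/ɡ/ (between /e/ and /i/): before a front vowel, so rule 2 applies → [dʒ].
/i/ meets the environment for rule 3 (in an unstressed syllable) → [ə].
/l/ (between /i/ and /i/) is in the target of rule 4 but the environment (word-finally or immediately before a consonant) is not met → [l].
/i/ (between /l/ and /s/) is in the target of rule 3 but the environment (in an unstressed syllable) is not met → [i].
/s/ stays [s].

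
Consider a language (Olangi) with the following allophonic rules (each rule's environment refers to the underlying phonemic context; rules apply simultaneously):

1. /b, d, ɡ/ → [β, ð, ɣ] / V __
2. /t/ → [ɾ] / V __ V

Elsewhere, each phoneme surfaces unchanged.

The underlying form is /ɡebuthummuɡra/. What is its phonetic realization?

[ɡeβuthummuɣra]

/ɡ/ — word-initial; rule 1 does not apply here → [ɡ].
/b/ — between /e/ and /u/, immediately after a vowel — surfaces as [β] (rule 1).
/t/ (between /u/ and /h/) is in the target of rule 2 but the environment (between two vowels) is not met → [t].
Rule 1 applies to /ɡ/ (between /u/ and /r/: immediately after a vowel) → [ɣ].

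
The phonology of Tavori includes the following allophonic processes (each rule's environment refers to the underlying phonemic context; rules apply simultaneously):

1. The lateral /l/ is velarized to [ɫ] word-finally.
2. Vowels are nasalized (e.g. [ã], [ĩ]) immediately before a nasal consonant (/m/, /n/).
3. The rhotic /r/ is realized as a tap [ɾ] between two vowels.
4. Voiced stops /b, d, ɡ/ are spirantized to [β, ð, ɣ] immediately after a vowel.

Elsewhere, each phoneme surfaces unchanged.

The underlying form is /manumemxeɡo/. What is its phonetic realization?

[mãnũmẽmxeɣo]

/m/ (word-initial) is unaffected → [m].
/a/ — between /m/ and /n/, before a nasal consonant — surfaces as [ã] (rule 2).
/n/ (between /a/ and /u/): no rule targets it → [n].
/u/ — between /n/ and /m/, before a nasal consonant — surfaces as [ũ] (rule 2).
/m/ (between /u/ and /e/) is unaffected → [m].
/e/ (between /m/ and /m/): before a nasal consonant, so rule 2 applies → [ẽ].
/m/ stays [m].
/x/ stays [x].
/e/ (between /x/ and /ɡ/) fails the environment for rule 2, so it stays [e].
/ɡ/ — between /e/ and /o/, immediately after a vowel — surfaces as [ɣ] (rule 4).
/o/ (word-final) is in the target of rule 2 but the environment (before a nasal consonant) is not met → [o].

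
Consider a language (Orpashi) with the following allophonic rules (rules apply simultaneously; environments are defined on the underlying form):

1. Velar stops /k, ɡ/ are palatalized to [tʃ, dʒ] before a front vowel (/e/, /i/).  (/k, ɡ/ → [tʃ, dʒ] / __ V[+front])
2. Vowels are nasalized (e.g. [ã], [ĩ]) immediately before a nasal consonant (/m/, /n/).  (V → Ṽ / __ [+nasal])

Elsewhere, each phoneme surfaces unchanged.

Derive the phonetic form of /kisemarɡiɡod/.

[tʃisẽmardʒiɡod]

/k/ (word-initial): before a front vowel, so rule 1 applies → [tʃ].
/i/ (between /k/ and /s/) is in the target of rule 2 but the environment (before a nasal consonant) is not met → [i].
/s/ — not in any rule's target class → [s].
Rule 2 applies to /e/ (between /s/ and /m/: before a nasal consonant) → [ẽ].
/m/ stays [m].
/a/ (between /m/ and /r/) fails the environment for rule 2, so it stays [a].
/r/ stays [r].
/ɡ/ meets the environment for rule 1 (before a front vowel) → [dʒ].
/i/ — between /ɡ/ and /ɡ/; rule 2 does not apply here → [i].
/ɡ/ (between /i/ and /o/) is in the target of rule 1 but the environment (before a front vowel) is not met → [ɡ].
/o/ (between /ɡ/ and /d/) is in the target of rule 2 but the environment (before a nasal consonant) is not met → [o].
/d/ (word-final): no rule targets it → [d].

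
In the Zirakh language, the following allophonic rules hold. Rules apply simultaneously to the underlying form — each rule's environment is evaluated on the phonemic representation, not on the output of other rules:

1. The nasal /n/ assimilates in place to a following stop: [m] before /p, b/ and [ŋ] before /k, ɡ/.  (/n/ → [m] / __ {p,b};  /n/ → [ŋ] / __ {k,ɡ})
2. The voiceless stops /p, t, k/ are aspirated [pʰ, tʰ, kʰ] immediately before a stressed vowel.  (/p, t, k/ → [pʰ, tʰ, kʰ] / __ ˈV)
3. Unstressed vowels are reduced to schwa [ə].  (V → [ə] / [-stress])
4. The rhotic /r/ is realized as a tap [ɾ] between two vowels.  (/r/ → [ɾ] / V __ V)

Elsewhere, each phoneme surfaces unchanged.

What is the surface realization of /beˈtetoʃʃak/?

/b/ stays [b].
Rule 3 applies to /e/ (between /b/ and /t/: in an unstressed syllable) → [ə].
/t/ (between /e/ and /e/): immediately before a stressed vowel, so rule 2 applies → [tʰ].
/e/ (between /t/ and /t/) fails the environment for rule 3, so it stays [e].
/t/ (between /e/ and /o/) is in the target of rule 2 but the environment (immediately before a stressed vowel) is not met → [t].
/o/ (between /t/ and /ʃ/): in an unstressed syllable, so rule 3 applies → [ə].
/ʃ/ — not in any rule's target class → [ʃ].
/ʃ/ stays [ʃ].
Rule 3 applies to /a/ (between /ʃ/ and /k/: in an unstressed syllable) → [ə].
/k/ (word-final): rule 2 targets it, but not immediately before a stressed vowel → unchanged [k].

[bəˈtʰetəʃʃək]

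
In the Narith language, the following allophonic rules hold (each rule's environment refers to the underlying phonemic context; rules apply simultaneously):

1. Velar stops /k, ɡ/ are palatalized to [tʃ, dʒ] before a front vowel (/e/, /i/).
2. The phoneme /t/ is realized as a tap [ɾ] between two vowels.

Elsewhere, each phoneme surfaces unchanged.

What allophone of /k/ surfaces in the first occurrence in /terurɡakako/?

[k]

/k/ (between /a/ and /a/) is in the target of rule 1 but the environment (before a front vowel) is not met → [k].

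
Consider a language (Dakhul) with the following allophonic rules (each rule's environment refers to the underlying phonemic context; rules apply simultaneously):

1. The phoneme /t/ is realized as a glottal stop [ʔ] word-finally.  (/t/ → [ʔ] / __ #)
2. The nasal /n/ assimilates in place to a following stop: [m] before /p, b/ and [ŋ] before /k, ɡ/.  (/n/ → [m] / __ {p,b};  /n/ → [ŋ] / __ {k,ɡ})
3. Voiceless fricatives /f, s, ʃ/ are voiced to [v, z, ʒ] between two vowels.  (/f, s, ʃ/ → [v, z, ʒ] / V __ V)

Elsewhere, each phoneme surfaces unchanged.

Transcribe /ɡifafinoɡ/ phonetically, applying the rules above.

/ɡ/ — not in any rule's target class → [ɡ].
/i/ (between /ɡ/ and /f/) is unaffected → [i].
Rule 3 applies to /f/ (between /i/ and /a/: between two vowels) → [v].
/a/ — not in any rule's target class → [a].
/f/ — between /a/ and /i/, between two vowels — surfaces as [v] (rule 3).
/i/ (between /f/ and /n/): no rule targets it → [i].
/n/ (between /i/ and /o/) is in the target of rule 2 but the environment (before a labial or velar stop) is not met → [n].
/o/ (between /n/ and /ɡ/) is unaffected → [o].
/ɡ/ (word-final): no rule targets it → [ɡ].

[ɡivavinoɡ]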